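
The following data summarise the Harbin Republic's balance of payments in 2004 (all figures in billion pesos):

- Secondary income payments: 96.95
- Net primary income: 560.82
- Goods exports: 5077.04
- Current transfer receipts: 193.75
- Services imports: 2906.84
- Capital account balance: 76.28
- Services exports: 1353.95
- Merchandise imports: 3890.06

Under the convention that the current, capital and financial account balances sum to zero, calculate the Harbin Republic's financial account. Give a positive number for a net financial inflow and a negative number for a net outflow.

-367.99

Goods balance = 5077.04 - 3890.06 = 1186.98
Services balance = 1353.95 - 2906.84 = -1552.89
Trade balance (goods + services) = 1186.98 + (-1552.89) = -365.91
Net primary income = 560.82
Net secondary income = 193.75 - 96.95 = 96.80
Current account = -365.91 + 560.82 + 96.80 = 291.71
Financial account = -(291.71 + 76.28) = -367.99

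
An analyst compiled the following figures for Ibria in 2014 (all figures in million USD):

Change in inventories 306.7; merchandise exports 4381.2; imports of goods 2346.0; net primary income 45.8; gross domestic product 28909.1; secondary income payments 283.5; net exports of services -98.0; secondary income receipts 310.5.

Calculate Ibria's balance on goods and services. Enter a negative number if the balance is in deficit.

1937.2

Goods balance = 4381.2 - 2346.0 = 2035.2
Services balance = -98.0
Trade balance (goods + services) = 2035.2 + (-98.0) = 1937.2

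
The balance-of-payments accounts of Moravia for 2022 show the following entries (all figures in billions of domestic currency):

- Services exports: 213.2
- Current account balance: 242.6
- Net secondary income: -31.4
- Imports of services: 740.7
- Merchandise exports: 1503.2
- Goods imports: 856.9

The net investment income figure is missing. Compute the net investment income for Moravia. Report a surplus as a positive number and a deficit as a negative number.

155.2

Current account = goods balance + services balance + net primary income + net secondary income
Sum of the known components = 87.4
Net investment income = CA - (known components) = 242.6 - 87.4 = 155.2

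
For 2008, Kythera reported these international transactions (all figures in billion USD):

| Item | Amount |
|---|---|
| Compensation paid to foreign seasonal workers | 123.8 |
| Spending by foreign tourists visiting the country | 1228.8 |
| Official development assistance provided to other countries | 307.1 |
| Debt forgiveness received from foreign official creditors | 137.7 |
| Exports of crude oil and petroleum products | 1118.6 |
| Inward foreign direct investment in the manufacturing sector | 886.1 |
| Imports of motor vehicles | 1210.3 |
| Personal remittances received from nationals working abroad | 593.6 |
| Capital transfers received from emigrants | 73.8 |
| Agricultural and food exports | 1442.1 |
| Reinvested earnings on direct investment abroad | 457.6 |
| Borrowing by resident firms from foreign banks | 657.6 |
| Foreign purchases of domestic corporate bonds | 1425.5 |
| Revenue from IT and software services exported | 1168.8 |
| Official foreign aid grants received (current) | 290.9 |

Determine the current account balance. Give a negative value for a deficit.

4659.2

Goods: -1210.3 + 1442.1 + 1118.6 = 1350.4
Services: 1228.8 + 1168.8 = 2397.6
Primary income: 457.6 - 123.8 = 333.8
Secondary income: -307.1 + 290.9 + 593.6 = 577.4
Current account = 1350.4 + 2397.6 + 333.8 + 577.4 = 4659.2
(Excluded from the current account — capital account: debt forgiveness received from foreign official creditors 137.7, capital transfers received from emigrants 73.8; financial account: inward foreign direct investment in the manufacturing sector 886.1, borrowing by resident firms from foreign banks 657.6, foreign purchases of domestic corporate bonds 1425.5.)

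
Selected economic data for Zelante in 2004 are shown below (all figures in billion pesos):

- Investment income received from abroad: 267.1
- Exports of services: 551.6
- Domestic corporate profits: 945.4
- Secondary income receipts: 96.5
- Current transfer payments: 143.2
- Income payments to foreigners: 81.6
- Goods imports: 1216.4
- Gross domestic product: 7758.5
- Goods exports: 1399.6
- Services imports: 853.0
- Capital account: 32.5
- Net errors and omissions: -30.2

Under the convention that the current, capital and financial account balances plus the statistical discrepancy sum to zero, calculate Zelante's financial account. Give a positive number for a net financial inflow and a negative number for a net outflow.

Goods balance = 1399.6 - 1216.4 = 183.2
Services balance = 551.6 - 853.0 = -301.4
Trade balance (goods + services) = 183.2 + (-301.4) = -118.2
Net primary income = 267.1 - 81.6 = 185.5
Net secondary income = 96.5 - 143.2 = -46.7
Current account = -118.2 + 185.5 + (-46.7) = 20.6
Financial account = -(20.6 + 32.5 + (-30.2)) = -22.9

-22.9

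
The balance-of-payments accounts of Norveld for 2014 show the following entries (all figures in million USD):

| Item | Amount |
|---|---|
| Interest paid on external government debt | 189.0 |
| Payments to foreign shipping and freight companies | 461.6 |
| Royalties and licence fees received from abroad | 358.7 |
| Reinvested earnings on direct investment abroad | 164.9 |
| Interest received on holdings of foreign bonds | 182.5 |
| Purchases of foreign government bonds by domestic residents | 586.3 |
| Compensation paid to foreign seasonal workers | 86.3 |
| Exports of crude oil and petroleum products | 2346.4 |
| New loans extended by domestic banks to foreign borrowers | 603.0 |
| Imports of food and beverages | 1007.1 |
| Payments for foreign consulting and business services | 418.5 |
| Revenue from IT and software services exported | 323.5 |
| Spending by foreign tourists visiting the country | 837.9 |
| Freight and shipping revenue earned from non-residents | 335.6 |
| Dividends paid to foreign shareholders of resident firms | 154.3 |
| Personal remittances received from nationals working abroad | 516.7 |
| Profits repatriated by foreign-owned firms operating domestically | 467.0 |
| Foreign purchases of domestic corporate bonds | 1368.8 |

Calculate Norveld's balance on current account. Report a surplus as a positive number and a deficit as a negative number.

Goods: 2346.4 - 1007.1 = 1339.3
Services: 335.6 - 418.5 + 358.7 + 323.5 + 837.9 - 461.6 = 975.6
Primary income: 182.5 + 164.9 - 86.3 - 189.0 - 154.3 - 467.0 = -549.2
Secondary income: 516.7
Current account = 1339.3 + 975.6 + (-549.2) + 516.7 = 2282.4
(Excluded from the current account — financial account: purchases of foreign government bonds by domestic residents 586.3, new loans extended by domestic banks to foreign borrowers 603.0, foreign purchases of domestic corporate bonds 1368.8.)

2282.4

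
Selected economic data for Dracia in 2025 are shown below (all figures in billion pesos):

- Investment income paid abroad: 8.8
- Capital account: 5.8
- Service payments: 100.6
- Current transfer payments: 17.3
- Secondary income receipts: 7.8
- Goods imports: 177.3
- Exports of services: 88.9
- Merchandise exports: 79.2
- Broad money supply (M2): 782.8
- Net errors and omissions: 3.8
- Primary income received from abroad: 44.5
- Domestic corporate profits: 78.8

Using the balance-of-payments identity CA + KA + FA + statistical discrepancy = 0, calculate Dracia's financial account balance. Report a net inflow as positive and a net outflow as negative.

74.0

Goods balance = 79.2 - 177.3 = -98.1
Services balance = 88.9 - 100.6 = -11.7
Trade balance (goods + services) = -98.1 + (-11.7) = -109.8
Net primary income = 44.5 - 8.8 = 35.7
Net secondary income = 7.8 - 17.3 = -9.5
Current account = -109.8 + 35.7 + (-9.5) = -83.6
Financial account = -(-83.6 + 5.8 + 3.8) = 74.0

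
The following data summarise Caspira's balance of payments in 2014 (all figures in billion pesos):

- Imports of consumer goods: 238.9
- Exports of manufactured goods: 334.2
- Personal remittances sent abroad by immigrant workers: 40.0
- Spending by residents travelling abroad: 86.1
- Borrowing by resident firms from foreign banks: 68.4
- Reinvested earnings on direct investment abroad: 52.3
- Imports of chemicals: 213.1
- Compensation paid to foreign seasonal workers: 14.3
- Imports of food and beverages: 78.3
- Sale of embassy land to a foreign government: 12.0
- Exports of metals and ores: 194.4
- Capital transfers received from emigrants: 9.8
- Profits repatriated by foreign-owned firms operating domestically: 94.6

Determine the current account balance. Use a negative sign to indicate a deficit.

Goods: -238.9 + 334.2 - 213.1 - 78.3 + 194.4 = -1.7
Services: -86.1
Primary income: -94.6 + 52.3 - 14.3 = -56.6
Secondary income: -40.0
Current account = (-1.7) + (-86.1) + (-56.6) + (-40.0) = -184.4
(Excluded from the current account — financial account: borrowing by resident firms from foreign banks 68.4; capital account: sale of embassy land to a foreign government 12.0, capital transfers received from emigrants 9.8.)

-184.4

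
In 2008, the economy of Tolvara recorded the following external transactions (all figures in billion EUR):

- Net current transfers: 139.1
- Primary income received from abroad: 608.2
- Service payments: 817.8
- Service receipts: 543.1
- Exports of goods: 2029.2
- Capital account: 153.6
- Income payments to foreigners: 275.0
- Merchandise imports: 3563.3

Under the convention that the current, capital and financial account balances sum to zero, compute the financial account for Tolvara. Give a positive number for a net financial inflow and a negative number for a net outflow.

Goods balance = 2029.2 - 3563.3 = -1534.1
Services balance = 543.1 - 817.8 = -274.7
Trade balance (goods + services) = -1534.1 + (-274.7) = -1808.8
Net primary income = 608.2 - 275.0 = 333.2
Net secondary income = 139.1
Current account = -1808.8 + 333.2 + 139.1 = -1336.5
Financial account = -(-1336.5 + 153.6) = 1182.9

1182.9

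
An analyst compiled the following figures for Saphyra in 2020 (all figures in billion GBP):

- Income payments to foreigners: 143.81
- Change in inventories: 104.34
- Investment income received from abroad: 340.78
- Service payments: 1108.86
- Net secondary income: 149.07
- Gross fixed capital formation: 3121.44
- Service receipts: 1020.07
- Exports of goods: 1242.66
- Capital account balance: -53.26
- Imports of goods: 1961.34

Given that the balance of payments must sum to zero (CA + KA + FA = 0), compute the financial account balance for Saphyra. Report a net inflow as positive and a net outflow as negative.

Goods balance = 1242.66 - 1961.34 = -718.68
Services balance = 1020.07 - 1108.86 = -88.79
Trade balance (goods + services) = -718.68 + (-88.79) = -807.47
Net primary income = 340.78 - 143.81 = 196.97
Net secondary income = 149.07
Current account = -807.47 + 196.97 + 149.07 = -461.43
Financial account = -(-461.43 + (-53.26)) = 514.69

514.69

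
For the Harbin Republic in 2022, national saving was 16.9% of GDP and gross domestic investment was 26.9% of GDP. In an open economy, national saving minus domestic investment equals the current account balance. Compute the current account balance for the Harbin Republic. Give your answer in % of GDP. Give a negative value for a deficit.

S - I = CA (net lending to the rest of the world).
CA = S - I = 16.9 - 26.9 = -10.0

-10.0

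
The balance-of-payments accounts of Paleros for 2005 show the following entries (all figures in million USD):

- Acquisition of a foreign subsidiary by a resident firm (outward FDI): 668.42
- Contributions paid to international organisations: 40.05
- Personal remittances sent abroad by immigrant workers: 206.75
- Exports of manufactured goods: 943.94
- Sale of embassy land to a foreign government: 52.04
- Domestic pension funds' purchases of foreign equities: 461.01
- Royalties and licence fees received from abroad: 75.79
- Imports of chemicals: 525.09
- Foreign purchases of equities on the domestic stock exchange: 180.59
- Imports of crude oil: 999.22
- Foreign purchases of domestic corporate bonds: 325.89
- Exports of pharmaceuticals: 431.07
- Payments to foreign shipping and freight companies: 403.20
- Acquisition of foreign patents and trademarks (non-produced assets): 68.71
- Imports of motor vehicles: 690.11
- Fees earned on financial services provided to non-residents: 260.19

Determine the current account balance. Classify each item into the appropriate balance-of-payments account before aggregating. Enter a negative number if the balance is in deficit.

Goods: 943.94 - 690.11 + 431.07 - 999.22 - 525.09 = -839.41
Services: -403.20 + 260.19 + 75.79 = -67.22
Secondary income: -206.75 - 40.05 = -246.80
Current account = (-839.41) + (-67.22) + (-246.80) = -1153.43
(Excluded from the current account — financial account: acquisition of a foreign subsidiary by a resident firm (outward FDI) 668.42, domestic pension funds' purchases of foreign equities 461.01, foreign purchases of equities on the domestic stock exchange 180.59, foreign purchases of domestic corporate bonds 325.89; capital account: sale of embassy land to a foreign government 52.04, acquisition of foreign patents and trademarks (non-produced assets) 68.71.)

-1153.43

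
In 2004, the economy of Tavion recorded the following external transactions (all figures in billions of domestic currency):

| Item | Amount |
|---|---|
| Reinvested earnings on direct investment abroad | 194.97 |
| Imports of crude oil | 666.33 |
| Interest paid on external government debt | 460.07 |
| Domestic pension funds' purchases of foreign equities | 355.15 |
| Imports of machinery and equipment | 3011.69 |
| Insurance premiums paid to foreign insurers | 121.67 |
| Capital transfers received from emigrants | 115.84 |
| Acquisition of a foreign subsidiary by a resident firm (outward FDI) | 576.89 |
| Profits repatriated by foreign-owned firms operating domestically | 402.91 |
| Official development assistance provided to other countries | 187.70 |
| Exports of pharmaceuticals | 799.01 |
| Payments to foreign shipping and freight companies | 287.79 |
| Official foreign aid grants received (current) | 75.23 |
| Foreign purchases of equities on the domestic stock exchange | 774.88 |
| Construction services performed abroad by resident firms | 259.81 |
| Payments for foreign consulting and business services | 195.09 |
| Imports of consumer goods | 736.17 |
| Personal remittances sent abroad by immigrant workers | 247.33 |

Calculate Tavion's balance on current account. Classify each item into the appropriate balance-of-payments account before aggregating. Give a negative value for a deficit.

-4987.73

Goods: -736.17 - 666.33 + 799.01 - 3011.69 = -3615.18
Services: 259.81 - 195.09 - 287.79 - 121.67 = -344.74
Primary income: -402.91 + 194.97 - 460.07 = -668.01
Secondary income: -187.70 - 247.33 + 75.23 = -359.80
Current account = (-3615.18) + (-344.74) + (-668.01) + (-359.80) = -4987.73
(Excluded from the current account — financial account: domestic pension funds' purchases of foreign equities 355.15, acquisition of a foreign subsidiary by a resident firm (outward FDI) 576.89, foreign purchases of equities on the domestic stock exchange 774.88; capital account: capital transfers received from emigrants 115.84.)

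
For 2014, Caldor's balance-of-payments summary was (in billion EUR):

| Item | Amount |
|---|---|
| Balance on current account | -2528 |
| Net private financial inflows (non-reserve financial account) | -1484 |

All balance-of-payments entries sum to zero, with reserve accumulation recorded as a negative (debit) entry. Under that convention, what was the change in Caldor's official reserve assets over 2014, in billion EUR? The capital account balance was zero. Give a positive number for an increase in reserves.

Official reserve transactions balance = -((-2528) + (-1484)) = 4012
An accumulation of reserves is recorded as a debit (negative entry), so the change in the stock of reserves is the negative of that balance.
Change in official reserves = -(4012) = -4012

-4012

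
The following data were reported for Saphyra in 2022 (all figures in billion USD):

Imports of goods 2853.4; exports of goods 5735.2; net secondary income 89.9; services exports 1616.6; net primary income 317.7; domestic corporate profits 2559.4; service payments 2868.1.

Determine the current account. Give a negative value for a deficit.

Goods balance = 5735.2 - 2853.4 = 2881.8
Services balance = 1616.6 - 2868.1 = -1251.5
Trade balance (goods + services) = 2881.8 + (-1251.5) = 1630.3
Net primary income = 317.7
Net secondary income = 89.9
Current account = 1630.3 + 317.7 + 89.9 = 2037.9

2037.9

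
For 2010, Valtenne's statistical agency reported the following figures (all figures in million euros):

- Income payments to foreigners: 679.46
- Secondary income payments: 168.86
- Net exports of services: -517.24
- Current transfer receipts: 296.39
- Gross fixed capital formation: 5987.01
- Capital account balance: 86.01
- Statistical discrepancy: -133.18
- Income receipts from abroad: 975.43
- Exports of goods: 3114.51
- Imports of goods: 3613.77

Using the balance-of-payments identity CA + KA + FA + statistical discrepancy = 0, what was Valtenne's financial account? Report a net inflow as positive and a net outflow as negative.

Goods balance = 3114.51 - 3613.77 = -499.26
Services balance = -517.24
Trade balance (goods + services) = -499.26 + (-517.24) = -1016.50
Net primary income = 975.43 - 679.46 = 295.97
Net secondary income = 296.39 - 168.86 = 127.53
Current account = -1016.50 + 295.97 + 127.53 = -593.00
Financial account = -(-593.00 + 86.01 + (-133.18)) = 640.17

640.17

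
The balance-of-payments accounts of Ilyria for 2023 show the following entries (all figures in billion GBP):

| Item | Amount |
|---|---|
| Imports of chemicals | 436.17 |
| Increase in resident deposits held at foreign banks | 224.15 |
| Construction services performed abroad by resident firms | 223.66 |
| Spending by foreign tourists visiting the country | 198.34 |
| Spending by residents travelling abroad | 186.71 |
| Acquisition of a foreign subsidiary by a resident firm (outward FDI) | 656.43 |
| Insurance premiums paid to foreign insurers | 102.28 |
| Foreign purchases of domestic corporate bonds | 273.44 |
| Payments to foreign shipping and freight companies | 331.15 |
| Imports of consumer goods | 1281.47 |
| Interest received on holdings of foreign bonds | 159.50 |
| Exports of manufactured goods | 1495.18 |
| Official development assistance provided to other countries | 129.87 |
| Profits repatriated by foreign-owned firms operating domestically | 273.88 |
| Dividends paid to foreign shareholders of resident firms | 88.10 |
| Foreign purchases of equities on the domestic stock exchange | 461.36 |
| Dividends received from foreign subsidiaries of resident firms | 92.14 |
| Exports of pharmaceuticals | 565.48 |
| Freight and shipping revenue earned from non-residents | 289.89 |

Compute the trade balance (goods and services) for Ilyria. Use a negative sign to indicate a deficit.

434.77

Goods: -1281.47 + 565.48 + 1495.18 - 436.17 = 343.02
Services: 198.34 + 223.66 - 186.71 + 289.89 - 331.15 - 102.28 = 91.75
Trade balance = 343.02 + 91.75 = 434.77
(Excluded from the trade balance — financial account: increase in resident deposits held at foreign banks 224.15, acquisition of a foreign subsidiary by a resident firm (outward FDI) 656.43, foreign purchases of domestic corporate bonds 273.44, foreign purchases of equities on the domestic stock exchange 461.36; primary income: interest received on holdings of foreign bonds 159.50, profits repatriated by foreign-owned firms operating domestically 273.88, dividends paid to foreign shareholders of resident firms 88.10, dividends received from foreign subsidiaries of resident firms 92.14; secondary income: official development assistance provided to other countries 129.87.)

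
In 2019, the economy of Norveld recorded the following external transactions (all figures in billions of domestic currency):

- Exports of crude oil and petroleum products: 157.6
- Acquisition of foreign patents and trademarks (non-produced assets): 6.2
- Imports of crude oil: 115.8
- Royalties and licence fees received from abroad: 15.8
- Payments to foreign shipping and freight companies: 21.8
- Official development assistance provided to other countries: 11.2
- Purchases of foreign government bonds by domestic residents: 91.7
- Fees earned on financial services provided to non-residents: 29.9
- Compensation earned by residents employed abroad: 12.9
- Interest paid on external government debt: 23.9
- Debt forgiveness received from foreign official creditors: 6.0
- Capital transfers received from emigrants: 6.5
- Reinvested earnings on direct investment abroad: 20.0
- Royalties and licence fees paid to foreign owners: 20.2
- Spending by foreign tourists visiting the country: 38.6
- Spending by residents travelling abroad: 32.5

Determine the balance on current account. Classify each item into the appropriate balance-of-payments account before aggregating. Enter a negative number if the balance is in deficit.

49.4

Goods: 157.6 - 115.8 = 41.8
Services: 15.8 - 20.2 - 32.5 + 29.9 + 38.6 - 21.8 = 9.8
Primary income: 20.0 - 23.9 + 12.9 = 9.0
Secondary income: -11.2
Current account = 41.8 + 9.8 + 9.0 + (-11.2) = 49.4
(Excluded from the current account — capital account: acquisition of foreign patents and trademarks (non-produced assets) 6.2, debt forgiveness received from foreign official creditors 6.0, capital transfers received from emigrants 6.5; financial account: purchases of foreign government bonds by domestic residents 91.7.)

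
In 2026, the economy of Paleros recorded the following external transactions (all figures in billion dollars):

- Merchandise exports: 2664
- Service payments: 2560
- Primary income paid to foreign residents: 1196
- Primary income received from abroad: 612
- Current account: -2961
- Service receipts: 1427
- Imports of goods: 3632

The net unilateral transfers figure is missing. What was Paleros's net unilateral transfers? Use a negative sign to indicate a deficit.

Current account = goods balance + services balance + net primary income + net secondary income
Sum of the known components = -2685
Net unilateral transfers = CA - (known components) = -2961 - (-2685) = -276

-276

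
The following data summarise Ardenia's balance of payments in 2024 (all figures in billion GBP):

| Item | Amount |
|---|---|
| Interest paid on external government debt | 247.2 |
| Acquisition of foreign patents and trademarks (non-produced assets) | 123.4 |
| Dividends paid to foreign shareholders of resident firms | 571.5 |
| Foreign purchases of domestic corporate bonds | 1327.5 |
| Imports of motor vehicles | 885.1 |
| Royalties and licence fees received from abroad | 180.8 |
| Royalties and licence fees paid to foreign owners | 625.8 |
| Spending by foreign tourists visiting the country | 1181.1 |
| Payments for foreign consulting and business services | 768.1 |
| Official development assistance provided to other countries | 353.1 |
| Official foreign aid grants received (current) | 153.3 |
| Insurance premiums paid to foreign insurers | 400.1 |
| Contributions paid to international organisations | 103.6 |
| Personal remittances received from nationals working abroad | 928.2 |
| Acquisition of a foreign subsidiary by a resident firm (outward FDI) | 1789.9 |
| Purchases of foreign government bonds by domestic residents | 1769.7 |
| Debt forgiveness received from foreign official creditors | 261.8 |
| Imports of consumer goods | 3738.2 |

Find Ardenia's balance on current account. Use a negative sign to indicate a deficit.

Goods: -885.1 - 3738.2 = -4623.3
Services: -768.1 + 180.8 + 1181.1 - 625.8 - 400.1 = -432.1
Primary income: -247.2 - 571.5 = -818.7
Secondary income: -353.1 - 103.6 + 153.3 + 928.2 = 624.8
Current account = (-4623.3) + (-432.1) + (-818.7) + 624.8 = -5249.3
(Excluded from the current account — capital account: acquisition of foreign patents and trademarks (non-produced assets) 123.4, debt forgiveness received from foreign official creditors 261.8; financial account: foreign purchases of domestic corporate bonds 1327.5, acquisition of a foreign subsidiary by a resident firm (outward FDI) 1789.9, purchases of foreign government bonds by domestic residents 1769.7.)

-5249.3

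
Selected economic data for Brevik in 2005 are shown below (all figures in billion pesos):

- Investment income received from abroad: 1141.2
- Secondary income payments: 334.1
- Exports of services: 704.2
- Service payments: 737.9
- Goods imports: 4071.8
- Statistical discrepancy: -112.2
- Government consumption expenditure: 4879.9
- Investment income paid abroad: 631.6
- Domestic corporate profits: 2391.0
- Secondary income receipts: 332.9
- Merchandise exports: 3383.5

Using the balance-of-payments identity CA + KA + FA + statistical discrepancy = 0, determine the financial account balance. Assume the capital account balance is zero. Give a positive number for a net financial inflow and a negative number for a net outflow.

325.8

Goods balance = 3383.5 - 4071.8 = -688.3
Services balance = 704.2 - 737.9 = -33.7
Trade balance (goods + services) = -688.3 + (-33.7) = -722.0
Net primary income = 1141.2 - 631.6 = 509.6
Net secondary income = 332.9 - 334.1 = -1.2
Current account = -722.0 + 509.6 + (-1.2) = -213.6
Financial account = -(-213.6 + (-112.2)) = 325.8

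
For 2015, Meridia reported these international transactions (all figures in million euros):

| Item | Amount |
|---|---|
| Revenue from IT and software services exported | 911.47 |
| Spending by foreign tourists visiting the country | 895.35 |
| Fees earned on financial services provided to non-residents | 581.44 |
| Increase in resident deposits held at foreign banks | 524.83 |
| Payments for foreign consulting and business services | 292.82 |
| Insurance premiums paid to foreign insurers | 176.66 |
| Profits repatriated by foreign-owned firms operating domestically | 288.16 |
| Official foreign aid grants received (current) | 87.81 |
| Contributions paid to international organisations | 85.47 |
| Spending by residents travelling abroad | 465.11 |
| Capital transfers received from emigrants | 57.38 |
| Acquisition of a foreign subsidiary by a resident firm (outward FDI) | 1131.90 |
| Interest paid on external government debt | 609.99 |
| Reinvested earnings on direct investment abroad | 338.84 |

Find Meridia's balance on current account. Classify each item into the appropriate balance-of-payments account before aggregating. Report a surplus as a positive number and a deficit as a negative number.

Services: 581.44 - 465.11 - 292.82 + 911.47 - 176.66 + 895.35 = 1453.67
Primary income: 338.84 - 288.16 - 609.99 = -559.31
Secondary income: 87.81 - 85.47 = 2.34
Current account = 1453.67 + (-559.31) + 2.34 = 896.70
(Excluded from the current account — financial account: increase in resident deposits held at foreign banks 524.83, acquisition of a foreign subsidiary by a resident firm (outward FDI) 1131.90; capital account: capital transfers received from emigrants 57.38.)

896.70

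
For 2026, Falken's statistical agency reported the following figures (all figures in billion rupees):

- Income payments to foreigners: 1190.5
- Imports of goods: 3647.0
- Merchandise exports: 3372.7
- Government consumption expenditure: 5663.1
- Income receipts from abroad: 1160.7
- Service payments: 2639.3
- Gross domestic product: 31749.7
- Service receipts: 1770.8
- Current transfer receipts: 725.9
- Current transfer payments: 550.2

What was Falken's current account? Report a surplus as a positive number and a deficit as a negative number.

-996.9

Goods balance = 3372.7 - 3647.0 = -274.3
Services balance = 1770.8 - 2639.3 = -868.5
Trade balance (goods + services) = -274.3 + (-868.5) = -1142.8
Net primary income = 1160.7 - 1190.5 = -29.8
Net secondary income = 725.9 - 550.2 = 175.7
Current account = -1142.8 + (-29.8) + 175.7 = -996.9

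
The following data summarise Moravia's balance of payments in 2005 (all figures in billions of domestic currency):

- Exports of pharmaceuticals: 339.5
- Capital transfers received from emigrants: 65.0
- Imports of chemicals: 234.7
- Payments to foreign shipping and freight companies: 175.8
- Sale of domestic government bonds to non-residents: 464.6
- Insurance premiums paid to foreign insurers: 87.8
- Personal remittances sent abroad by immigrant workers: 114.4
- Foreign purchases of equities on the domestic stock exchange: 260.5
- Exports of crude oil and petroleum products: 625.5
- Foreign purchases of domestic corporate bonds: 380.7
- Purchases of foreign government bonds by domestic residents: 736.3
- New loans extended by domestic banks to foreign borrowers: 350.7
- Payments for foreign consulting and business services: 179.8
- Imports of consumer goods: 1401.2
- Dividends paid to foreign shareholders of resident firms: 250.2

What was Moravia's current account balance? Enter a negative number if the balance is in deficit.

Goods: -234.7 - 1401.2 + 625.5 + 339.5 = -670.9
Services: -175.8 - 87.8 - 179.8 = -443.4
Primary income: -250.2
Secondary income: -114.4
Current account = (-670.9) + (-443.4) + (-250.2) + (-114.4) = -1478.9
(Excluded from the current account — capital account: capital transfers received from emigrants 65.0; financial account: sale of domestic government bonds to non-residents 464.6, foreign purchases of equities on the domestic stock exchange 260.5, foreign purchases of domestic corporate bonds 380.7, purchases of foreign government bonds by domestic residents 736.3, new loans extended by domestic banks to foreign borrowers 350.7.)

-1478.9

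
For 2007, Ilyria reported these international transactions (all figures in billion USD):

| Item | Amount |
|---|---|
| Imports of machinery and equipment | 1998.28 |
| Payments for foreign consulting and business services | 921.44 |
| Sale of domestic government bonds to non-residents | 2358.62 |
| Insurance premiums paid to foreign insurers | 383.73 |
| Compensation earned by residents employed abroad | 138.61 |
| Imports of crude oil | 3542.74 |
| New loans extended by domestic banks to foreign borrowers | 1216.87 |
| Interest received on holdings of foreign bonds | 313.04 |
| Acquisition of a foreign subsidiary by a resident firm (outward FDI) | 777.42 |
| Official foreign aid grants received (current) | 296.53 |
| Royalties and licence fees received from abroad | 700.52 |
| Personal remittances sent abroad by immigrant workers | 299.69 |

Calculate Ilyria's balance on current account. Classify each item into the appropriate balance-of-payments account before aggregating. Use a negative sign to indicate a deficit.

Goods: -1998.28 - 3542.74 = -5541.02
Services: -921.44 - 383.73 + 700.52 = -604.65
Primary income: 313.04 + 138.61 = 451.65
Secondary income: 296.53 - 299.69 = -3.16
Current account = (-5541.02) + (-604.65) + 451.65 + (-3.16) = -5697.18
(Excluded from the current account — financial account: sale of domestic government bonds to non-residents 2358.62, new loans extended by domestic banks to foreign borrowers 1216.87, acquisition of a foreign subsidiary by a resident firm (outward FDI) 777.42.)

-5697.18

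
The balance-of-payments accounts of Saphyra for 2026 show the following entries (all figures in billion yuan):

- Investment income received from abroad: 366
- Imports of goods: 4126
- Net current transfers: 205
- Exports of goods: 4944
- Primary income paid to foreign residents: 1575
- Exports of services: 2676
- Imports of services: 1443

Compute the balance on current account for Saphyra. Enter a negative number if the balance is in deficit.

Goods balance = 4944 - 4126 = 818
Services balance = 2676 - 1443 = 1233
Trade balance (goods + services) = 818 + 1233 = 2051
Net primary income = 366 - 1575 = -1209
Net secondary income = 205
Current account = 2051 + (-1209) + 205 = 1047

1047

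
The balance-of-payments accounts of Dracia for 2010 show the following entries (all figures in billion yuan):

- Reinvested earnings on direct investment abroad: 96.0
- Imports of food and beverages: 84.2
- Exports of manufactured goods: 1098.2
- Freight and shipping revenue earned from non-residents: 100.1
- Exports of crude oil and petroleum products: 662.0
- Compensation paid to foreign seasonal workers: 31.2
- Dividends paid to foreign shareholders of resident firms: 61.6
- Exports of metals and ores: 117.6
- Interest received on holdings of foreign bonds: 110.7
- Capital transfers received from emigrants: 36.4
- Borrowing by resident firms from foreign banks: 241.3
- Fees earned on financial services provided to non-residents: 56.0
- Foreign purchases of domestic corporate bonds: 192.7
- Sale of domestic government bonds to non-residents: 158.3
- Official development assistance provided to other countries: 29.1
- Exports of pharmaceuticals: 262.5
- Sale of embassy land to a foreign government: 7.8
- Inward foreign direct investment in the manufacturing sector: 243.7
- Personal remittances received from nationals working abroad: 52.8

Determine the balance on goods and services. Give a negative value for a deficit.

2212.2

Goods: -84.2 + 1098.2 + 662.0 + 262.5 + 117.6 = 2056.1
Services: 100.1 + 56.0 = 156.1
Trade balance = 2056.1 + 156.1 = 2212.2
(Excluded from the trade balance — primary income: reinvested earnings on direct investment abroad 96.0, compensation paid to foreign seasonal workers 31.2, dividends paid to foreign shareholders of resident firms 61.6, interest received on holdings of foreign bonds 110.7; capital account: capital transfers received from emigrants 36.4, sale of embassy land to a foreign government 7.8; financial account: borrowing by resident firms from foreign banks 241.3, foreign purchases of domestic corporate bonds 192.7, sale of domestic government bonds to non-residents 158.3, inward foreign direct investment in the manufacturing sector 243.7; secondary income: official development assistance provided to other countries 29.1, personal remittances received from nationals working abroad 52.8.)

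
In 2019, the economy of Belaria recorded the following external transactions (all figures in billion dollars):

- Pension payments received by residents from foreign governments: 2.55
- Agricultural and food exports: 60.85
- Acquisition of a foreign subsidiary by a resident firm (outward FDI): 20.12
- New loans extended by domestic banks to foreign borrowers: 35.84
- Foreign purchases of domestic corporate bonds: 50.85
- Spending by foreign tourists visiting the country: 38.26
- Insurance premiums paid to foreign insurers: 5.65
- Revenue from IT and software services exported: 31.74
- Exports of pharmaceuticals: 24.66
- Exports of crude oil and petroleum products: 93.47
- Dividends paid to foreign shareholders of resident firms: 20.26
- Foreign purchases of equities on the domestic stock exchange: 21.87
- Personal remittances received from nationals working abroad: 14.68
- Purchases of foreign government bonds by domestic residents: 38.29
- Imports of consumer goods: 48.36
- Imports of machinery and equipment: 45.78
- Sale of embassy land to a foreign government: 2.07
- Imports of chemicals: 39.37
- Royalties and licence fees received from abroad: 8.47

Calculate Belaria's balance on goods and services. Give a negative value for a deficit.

Goods: 60.85 - 48.36 - 39.37 + 93.47 - 45.78 + 24.66 = 45.47
Services: -5.65 + 38.26 + 31.74 + 8.47 = 72.82
Trade balance = 45.47 + 72.82 = 118.29
(Excluded from the trade balance — secondary income: pension payments received by residents from foreign governments 2.55, personal remittances received from nationals working abroad 14.68; financial account: acquisition of a foreign subsidiary by a resident firm (outward FDI) 20.12, new loans extended by domestic banks to foreign borrowers 35.84, foreign purchases of domestic corporate bonds 50.85, foreign purchases of equities on the domestic stock exchange 21.87, purchases of foreign government bonds by domestic residents 38.29; primary income: dividends paid to foreign shareholders of resident firms 20.26; capital account: sale of embassy land to a foreign government 2.07.)

118.29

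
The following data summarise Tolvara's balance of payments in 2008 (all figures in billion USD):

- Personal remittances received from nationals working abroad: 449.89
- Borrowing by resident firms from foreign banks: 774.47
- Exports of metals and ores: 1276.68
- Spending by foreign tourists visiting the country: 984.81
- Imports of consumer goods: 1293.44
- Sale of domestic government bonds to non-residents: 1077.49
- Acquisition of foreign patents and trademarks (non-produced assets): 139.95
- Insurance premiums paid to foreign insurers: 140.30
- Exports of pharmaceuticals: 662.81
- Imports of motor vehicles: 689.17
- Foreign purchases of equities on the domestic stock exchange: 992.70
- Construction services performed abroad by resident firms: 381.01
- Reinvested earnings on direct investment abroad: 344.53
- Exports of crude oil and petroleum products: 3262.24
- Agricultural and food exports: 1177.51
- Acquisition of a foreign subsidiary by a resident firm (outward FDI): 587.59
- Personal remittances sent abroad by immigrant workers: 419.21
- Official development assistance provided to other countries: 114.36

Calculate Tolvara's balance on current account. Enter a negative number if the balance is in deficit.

Goods: 1276.68 - 1293.44 - 689.17 + 662.81 + 3262.24 + 1177.51 = 4396.63
Services: -140.30 + 381.01 + 984.81 = 1225.52
Primary income: 344.53
Secondary income: 449.89 - 114.36 - 419.21 = -83.68
Current account = 4396.63 + 1225.52 + 344.53 + (-83.68) = 5883.00
(Excluded from the current account — financial account: borrowing by resident firms from foreign banks 774.47, sale of domestic government bonds to non-residents 1077.49, foreign purchases of equities on the domestic stock exchange 992.70, acquisition of a foreign subsidiary by a resident firm (outward FDI) 587.59; capital account: acquisition of foreign patents and trademarks (non-produced assets) 139.95.)

5883.00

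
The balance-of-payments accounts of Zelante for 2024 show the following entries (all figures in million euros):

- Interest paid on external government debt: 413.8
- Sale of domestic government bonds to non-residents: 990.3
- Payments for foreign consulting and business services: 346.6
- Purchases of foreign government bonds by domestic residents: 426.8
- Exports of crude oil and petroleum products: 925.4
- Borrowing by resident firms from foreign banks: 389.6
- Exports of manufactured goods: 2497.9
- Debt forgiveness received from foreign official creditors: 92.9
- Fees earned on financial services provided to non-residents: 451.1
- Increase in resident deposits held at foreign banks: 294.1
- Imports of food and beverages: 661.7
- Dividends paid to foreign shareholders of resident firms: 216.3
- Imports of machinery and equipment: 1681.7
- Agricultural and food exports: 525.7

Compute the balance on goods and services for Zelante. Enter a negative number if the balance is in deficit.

Goods: -1681.7 - 661.7 + 925.4 + 525.7 + 2497.9 = 1605.6
Services: -346.6 + 451.1 = 104.5
Trade balance = 1605.6 + 104.5 = 1710.1
(Excluded from the trade balance — primary income: interest paid on external government debt 413.8, dividends paid to foreign shareholders of resident firms 216.3; financial account: sale of domestic government bonds to non-residents 990.3, purchases of foreign government bonds by domestic residents 426.8, borrowing by resident firms from foreign banks 389.6, increase in resident deposits held at foreign banks 294.1; capital account: debt forgiveness received from foreign official creditors 92.9.)

1710.1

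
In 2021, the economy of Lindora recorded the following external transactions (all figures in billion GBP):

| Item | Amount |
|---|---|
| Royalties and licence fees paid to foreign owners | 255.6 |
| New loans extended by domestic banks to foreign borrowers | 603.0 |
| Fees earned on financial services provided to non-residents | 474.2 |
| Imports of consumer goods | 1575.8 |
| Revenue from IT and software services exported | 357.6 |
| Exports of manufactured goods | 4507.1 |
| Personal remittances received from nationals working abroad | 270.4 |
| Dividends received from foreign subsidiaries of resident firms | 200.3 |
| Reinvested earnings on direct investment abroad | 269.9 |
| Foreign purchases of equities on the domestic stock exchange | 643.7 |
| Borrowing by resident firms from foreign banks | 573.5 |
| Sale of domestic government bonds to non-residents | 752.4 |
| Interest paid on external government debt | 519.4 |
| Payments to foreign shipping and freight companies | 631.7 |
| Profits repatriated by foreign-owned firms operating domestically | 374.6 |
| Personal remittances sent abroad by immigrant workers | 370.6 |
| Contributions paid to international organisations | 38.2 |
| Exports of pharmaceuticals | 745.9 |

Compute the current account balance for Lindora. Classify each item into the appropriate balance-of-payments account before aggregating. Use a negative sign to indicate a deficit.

Goods: 4507.1 + 745.9 - 1575.8 = 3677.2
Services: -255.6 - 631.7 + 357.6 + 474.2 = -55.5
Primary income: -519.4 + 200.3 - 374.6 + 269.9 = -423.8
Secondary income: 270.4 - 38.2 - 370.6 = -138.4
Current account = 3677.2 + (-55.5) + (-423.8) + (-138.4) = 3059.5
(Excluded from the current account — financial account: new loans extended by domestic banks to foreign borrowers 603.0, foreign purchases of equities on the domestic stock exchange 643.7, borrowing by resident firms from foreign banks 573.5, sale of domestic government bonds to non-residents 752.4.)

3059.5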